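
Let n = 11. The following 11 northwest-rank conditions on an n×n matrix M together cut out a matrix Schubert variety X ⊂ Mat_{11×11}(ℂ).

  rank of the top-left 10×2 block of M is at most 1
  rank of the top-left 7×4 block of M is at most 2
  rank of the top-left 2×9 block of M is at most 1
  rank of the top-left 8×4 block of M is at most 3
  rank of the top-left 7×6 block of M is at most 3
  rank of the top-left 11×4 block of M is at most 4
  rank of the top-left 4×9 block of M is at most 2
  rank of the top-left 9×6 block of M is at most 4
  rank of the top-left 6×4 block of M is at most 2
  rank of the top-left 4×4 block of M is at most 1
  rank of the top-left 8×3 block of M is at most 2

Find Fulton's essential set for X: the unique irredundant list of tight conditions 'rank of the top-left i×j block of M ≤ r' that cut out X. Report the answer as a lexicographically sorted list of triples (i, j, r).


The tightest implied rank at each (i,j), from the 11 conditions:

  R[1]: 1 1 1 1 1 1 1 1 1 1 1
  R[2]: 1 1 1 1 1 1 1 1 1 2 2
  R[3]: 1 1 1 1 2 2 2 2 2 3 3
  R[4]: 1 1 1 1 2 2 2 2 2 3 4
  R[5]: 1 1 2 2 3 3 3 3 3 4 5
  R[6]: 1 1 2 2 3 3 4 4 4 5 6
  R[7]: 1 1 2 2 3 3 4 5 5 6 7
  R[8]: 1 1 2 3 4 4 5 6 6 7 8
  R[9]: 1 1 2 3 4 4 5 6 7 8 9
  R[10]: 1 1 2 3 4 5 6 7 8 9 10
  R[11]: 1 2 3 4 5 6 7 8 9 10 11

reading off 1-entries of Δ²R: w = (1, 10, 5, 11, 3, 7, 8, 4, 9, 6, 2).

D(w) has 29 cells with 7 SE-corners; essential set:

[(2, 9, 1), (4, 4, 1), (4, 9, 2), (7, 4, 2), (7, 6, 3), (9, 6, 4), (10, 2, 1)]


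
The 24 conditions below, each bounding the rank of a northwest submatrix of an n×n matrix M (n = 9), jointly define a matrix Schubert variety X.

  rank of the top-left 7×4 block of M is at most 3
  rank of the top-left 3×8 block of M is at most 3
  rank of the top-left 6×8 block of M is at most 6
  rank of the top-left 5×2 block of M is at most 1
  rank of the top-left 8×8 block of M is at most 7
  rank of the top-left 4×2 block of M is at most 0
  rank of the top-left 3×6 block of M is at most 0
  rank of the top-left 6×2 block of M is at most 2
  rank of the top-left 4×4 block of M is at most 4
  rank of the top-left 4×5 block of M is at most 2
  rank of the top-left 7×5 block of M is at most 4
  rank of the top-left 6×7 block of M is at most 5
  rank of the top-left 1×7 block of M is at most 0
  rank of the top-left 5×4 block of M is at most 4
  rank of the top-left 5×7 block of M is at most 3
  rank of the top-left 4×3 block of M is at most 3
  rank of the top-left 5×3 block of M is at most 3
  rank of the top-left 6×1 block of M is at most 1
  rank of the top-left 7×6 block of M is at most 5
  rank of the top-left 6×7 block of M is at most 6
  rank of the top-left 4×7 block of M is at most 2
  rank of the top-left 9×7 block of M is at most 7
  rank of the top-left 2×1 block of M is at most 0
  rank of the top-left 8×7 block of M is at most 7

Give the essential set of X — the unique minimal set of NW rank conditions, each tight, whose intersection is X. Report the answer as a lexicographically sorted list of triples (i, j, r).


Recovering R(i,j) via the rank-extension bound from the 24 conditions:

  i=1: 0, 0, 0, 0, 0, 0, 0, 1, 1
  i=2: 0, 0, 0, 0, 0, 0, 1, 2, 2
  i=3: 0, 0, 0, 0, 0, 0, 1, 2, 3
  i=4: 0, 0, 1, 1, 1, 1, 2, 3, 4
  i=5: 1, 1, 2, 2, 2, 2, 3, 4, 5
  i=6: 1, 2, 3, 3, 3, 3, 4, 5, 6
  i=7: 1, 2, 3, 3, 4, 4, 5, 6, 7
  i=8: 1, 2, 3, 4, 5, 5, 6, 7, 8
  i=9: 1, 2, 3, 4, 5, 6, 7, 8, 9

so w = (8, 7, 9, 3, 1, 2, 5, 4, 6).

|D(w)|=22, |Ess(w)|=4:

[(1, 7, 0), (3, 6, 0), (4, 2, 0), (7, 4, 3)]


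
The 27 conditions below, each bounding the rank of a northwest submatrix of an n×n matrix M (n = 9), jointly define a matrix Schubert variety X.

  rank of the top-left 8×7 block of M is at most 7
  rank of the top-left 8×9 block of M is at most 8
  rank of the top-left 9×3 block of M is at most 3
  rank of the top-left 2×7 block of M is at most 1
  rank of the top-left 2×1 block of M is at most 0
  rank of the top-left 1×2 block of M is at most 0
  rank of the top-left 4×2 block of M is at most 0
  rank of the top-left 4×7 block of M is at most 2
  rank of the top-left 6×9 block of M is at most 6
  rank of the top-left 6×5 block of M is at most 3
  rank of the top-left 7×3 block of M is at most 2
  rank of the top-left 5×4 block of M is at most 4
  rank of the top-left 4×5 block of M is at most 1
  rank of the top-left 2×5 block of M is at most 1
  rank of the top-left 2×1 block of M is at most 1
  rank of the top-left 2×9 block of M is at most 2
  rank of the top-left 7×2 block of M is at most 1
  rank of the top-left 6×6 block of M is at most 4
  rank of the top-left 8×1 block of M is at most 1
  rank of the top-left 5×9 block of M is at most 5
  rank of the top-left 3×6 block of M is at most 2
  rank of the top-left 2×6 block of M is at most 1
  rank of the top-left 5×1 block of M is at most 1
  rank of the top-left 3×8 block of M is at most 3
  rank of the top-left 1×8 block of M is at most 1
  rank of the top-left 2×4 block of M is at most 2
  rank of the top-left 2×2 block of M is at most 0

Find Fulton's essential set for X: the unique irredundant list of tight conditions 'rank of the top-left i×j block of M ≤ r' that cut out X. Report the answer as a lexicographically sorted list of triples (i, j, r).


The tightest implied rank at each (i,j), from the 27 conditions:

  row 1: 0, 0, 1, 1, 1, 1, 1, 1, 1
  row 2: 0, 0, 1, 1, 1, 1, 1, 2, 2
  row 3: 0, 0, 1, 1, 1, 2, 2, 3, 3
  row 4: 0, 0, 1, 1, 1, 2, 2, 3, 4
  row 5: 1, 1, 2, 2, 2, 3, 3, 4, 5
  row 6: 1, 1, 2, 3, 3, 4, 4, 5, 6
  row 7: 1, 1, 2, 3, 4, 5, 5, 6, 7
  row 8: 1, 2, 3, 4, 5, 6, 6, 7, 8
  row 9: 1, 2, 3, 4, 5, 6, 7, 8, 9

giving w = (3, 8, 6, 9, 1, 4, 5, 2, 7) via Δ²R.

|D(w)|=19, |Ess(w)|=5:

[(2, 7, 1), (4, 2, 0), (4, 5, 1), (4, 7, 2), (7, 2, 1)]


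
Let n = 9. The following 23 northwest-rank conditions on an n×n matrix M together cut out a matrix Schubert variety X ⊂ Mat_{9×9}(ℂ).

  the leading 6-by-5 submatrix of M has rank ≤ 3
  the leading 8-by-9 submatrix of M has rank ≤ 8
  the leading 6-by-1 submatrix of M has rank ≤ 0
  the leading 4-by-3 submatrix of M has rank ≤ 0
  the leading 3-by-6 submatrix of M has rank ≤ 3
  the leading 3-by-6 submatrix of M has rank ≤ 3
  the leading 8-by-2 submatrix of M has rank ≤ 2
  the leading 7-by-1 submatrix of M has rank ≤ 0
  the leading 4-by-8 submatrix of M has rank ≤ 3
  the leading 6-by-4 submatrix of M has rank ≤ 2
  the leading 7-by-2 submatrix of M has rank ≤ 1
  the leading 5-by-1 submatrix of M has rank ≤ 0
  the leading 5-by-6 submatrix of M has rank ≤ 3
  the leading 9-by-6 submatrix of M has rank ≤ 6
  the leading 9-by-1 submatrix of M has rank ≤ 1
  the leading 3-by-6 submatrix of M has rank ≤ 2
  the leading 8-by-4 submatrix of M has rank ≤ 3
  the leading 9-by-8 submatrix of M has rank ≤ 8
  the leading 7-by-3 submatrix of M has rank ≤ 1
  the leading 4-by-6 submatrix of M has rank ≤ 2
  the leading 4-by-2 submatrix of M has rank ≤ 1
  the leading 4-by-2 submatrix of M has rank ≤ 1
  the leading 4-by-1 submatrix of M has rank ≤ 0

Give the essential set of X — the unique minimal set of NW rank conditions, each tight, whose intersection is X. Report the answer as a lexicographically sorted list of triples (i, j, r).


Computing R[i][j] = min implied NW-rank bound (n=9, 23 conditions):

  0  0  0  1  1  1  1  1  1
  0  0  0  1  2  2  2  2  2
  0  0  0  1  2  2  3  3  3
  0  0  0  1  2  2  3  3  4
  0  1  1  2  3  3  4  4  5
  0  1  1  2  3  4  5  5  6
  0  1  1  2  3  4  5  6  7
  1  2  2  3  4  5  6  7  8
  1  2  3  4  5  6  7  8  9

so w = (4, 5, 7, 9, 2, 6, 8, 1, 3).

Rothe diagram D(w) (20 cells), 5 SE-corners (essential conditions):

[(4, 3, 0), (4, 6, 2), (4, 8, 3), (7, 1, 0), (7, 3, 1)]


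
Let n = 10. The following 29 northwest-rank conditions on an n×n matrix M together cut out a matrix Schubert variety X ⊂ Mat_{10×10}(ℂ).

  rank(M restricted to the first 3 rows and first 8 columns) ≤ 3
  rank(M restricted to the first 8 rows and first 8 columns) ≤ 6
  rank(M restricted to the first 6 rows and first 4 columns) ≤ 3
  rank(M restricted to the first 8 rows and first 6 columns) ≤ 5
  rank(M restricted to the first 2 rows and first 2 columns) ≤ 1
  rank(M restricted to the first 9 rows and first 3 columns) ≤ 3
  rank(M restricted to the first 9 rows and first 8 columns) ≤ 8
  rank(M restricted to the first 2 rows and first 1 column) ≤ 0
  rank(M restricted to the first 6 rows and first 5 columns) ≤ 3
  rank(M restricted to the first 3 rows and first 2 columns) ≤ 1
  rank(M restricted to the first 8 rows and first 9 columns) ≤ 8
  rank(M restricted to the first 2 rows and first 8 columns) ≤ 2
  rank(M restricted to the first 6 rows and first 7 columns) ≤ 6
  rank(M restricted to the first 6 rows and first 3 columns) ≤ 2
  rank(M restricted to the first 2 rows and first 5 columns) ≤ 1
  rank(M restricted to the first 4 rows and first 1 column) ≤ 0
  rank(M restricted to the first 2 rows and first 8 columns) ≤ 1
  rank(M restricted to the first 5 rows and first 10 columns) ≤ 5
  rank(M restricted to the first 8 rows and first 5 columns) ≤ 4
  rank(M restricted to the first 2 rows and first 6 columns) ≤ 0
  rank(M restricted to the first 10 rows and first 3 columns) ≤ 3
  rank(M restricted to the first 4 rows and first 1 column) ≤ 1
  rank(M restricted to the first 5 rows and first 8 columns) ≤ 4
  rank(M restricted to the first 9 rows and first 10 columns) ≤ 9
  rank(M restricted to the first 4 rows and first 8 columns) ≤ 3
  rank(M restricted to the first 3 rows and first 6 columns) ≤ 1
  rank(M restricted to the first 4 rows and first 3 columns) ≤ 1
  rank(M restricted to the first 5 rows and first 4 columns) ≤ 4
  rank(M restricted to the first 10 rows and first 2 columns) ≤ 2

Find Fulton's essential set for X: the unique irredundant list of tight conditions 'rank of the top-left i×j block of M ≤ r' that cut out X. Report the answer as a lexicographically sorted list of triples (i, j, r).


Propagating the 29 rank bounds to every northwest block:

  R[1]: 0 0 0 0 0 0 1 1 1 1
  R[2]: 0 0 0 0 0 0 1 1 2 2
  R[3]: 0 1 1 1 1 1 2 2 3 3
  R[4]: 0 1 1 2 2 2 3 3 4 4
  R[5]: 1 2 2 3 3 3 4 4 5 5
  R[6]: 1 2 2 3 3 4 5 5 6 6
  R[7]: 1 2 3 4 4 5 6 6 7 7
  R[8]: 1 2 3 4 4 5 6 6 7 8
  R[9]: 1 2 3 4 5 6 7 7 8 9
  R[10]: 1 2 3 4 5 6 7 8 9 10

hence w(1..10) = (7, 9, 2, 4, 1, 6, 3, 10, 5, 8).

D(w) has 20 cells with 8 SE-corners; essential set:

[(2, 6, 0), (2, 8, 1), (4, 1, 0), (4, 3, 1), (6, 3, 2), (6, 5, 3), (8, 5, 4), (8, 8, 6)]


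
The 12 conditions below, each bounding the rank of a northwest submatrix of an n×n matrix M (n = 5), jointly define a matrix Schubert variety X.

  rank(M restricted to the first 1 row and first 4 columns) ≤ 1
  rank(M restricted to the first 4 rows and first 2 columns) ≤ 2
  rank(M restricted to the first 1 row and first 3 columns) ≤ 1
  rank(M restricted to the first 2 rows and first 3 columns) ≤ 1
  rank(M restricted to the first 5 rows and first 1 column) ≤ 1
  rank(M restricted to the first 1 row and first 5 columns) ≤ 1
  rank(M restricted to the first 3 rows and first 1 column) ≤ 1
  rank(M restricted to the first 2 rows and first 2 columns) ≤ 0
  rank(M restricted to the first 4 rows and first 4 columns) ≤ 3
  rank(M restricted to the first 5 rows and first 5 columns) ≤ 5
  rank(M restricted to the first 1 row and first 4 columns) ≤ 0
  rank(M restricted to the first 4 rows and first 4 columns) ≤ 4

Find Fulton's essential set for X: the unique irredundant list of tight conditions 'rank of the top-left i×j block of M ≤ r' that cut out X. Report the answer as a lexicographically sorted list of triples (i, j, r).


Computing R[i][j] = min implied NW-rank bound (n=5, 12 conditions):

  0  0  0  0  1
  0  0  1  1  2
  1  1  2  2  3
  1  2  3  3  4
  1  2  3  4  5

the unique w with this rank table is (5, 3, 1, 2, 4).

2 SE-corners of the 6-cell Rothe diagram give Ess(w):

[(1, 4, 0), (2, 2, 0)]


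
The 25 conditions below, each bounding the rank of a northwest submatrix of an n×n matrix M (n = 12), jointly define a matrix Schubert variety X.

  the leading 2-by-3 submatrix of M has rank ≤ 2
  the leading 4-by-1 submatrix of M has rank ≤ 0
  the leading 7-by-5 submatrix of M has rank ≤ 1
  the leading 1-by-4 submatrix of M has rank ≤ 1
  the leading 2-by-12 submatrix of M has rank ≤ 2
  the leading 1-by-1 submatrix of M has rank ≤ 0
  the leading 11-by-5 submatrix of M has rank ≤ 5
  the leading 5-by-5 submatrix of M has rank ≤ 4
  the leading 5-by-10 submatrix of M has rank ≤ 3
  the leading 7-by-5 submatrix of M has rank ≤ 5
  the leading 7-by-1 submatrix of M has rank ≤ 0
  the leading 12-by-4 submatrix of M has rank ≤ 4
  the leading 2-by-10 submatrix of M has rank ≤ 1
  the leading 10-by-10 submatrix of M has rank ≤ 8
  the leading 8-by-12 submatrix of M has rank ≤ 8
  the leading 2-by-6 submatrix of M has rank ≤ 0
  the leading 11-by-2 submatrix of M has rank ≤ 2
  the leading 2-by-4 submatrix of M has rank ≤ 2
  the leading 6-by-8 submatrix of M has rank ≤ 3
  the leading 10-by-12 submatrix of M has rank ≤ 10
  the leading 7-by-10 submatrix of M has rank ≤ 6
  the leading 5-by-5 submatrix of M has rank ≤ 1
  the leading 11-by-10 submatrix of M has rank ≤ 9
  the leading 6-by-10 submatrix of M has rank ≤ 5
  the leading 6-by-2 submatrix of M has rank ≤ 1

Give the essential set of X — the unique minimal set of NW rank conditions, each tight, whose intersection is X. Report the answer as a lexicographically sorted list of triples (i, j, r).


Propagating the 25 rank bounds to every northwest block:

  R[1]: 0 0 0 0 0 0 1 1 1 1 1 1
  R[2]: 0 0 0 0 0 0 1 1 1 1 2 2
  R[3]: 0 1 1 1 1 1 2 2 2 2 3 3
  R[4]: 0 1 1 1 1 2 3 3 3 3 4 4
  R[5]: 0 1 1 1 1 2 3 3 3 3 4 5
  R[6]: 0 1 1 1 1 2 3 3 4 4 5 6
  R[7]: 0 1 1 1 1 2 3 4 5 5 6 7
  R[8]: 1 2 2 2 2 3 4 5 6 6 7 8
  R[9]: 1 2 3 3 3 4 5 6 7 7 8 9
  R[10]: 1 2 3 4 4 5 6 7 8 8 9 10
  R[11]: 1 2 3 4 5 6 7 8 9 9 10 11
  R[12]: 1 2 3 4 5 6 7 8 9 10 11 12

giving w = (7, 11, 2, 6, 12, 9, 8, 1, 3, 4, 5, 10) via Δ²R.

D(w) has 36 cells with 6 SE-corners; essential set:

[(2, 6, 0), (2, 10, 1), (5, 10, 3), (6, 8, 3), (7, 1, 0), (7, 5, 1)]


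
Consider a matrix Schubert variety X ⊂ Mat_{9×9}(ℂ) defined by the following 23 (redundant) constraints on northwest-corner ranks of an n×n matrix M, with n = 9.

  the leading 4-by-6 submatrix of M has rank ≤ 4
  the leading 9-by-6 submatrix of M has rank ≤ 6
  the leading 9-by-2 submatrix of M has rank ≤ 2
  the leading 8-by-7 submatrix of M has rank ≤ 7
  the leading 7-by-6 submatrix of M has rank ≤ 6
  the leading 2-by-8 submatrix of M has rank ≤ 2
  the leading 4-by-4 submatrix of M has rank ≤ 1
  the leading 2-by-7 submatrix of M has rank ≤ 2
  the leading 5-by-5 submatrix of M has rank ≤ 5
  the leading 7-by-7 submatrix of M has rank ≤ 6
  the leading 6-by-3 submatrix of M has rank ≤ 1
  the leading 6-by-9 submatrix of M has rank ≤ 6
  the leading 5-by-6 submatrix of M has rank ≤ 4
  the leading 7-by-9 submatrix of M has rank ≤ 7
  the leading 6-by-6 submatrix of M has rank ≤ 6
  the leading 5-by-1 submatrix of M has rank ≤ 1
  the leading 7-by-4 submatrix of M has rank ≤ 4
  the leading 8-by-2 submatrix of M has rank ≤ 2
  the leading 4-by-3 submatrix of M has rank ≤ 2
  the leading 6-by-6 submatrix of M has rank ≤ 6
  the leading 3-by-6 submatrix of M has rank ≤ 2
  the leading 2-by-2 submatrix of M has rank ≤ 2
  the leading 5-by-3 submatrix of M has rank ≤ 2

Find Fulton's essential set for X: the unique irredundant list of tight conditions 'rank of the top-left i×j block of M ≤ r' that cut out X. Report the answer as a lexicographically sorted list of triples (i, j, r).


Reconstructing r_w from the 23 given conditions:

  R[1]: 1 1 1 1 1 1 1 1 1
  R[2]: 1 1 1 1 2 2 2 2 2
  R[3]: 1 1 1 1 2 2 3 3 3
  R[4]: 1 1 1 1 2 3 4 4 4
  R[5]: 1 1 1 2 3 4 5 5 5
  R[6]: 1 1 1 2 3 4 5 6 6
  R[7]: 1 2 2 3 4 5 6 7 7
  R[8]: 1 2 3 4 5 6 7 8 8
  R[9]: 1 2 3 4 5 6 7 8 9

giving w = (1, 5, 7, 6, 4, 8, 2, 3, 9) via Δ²R.

ℓ(w)=14; the 3 essential cells (i,j,r):

[(3, 6, 2), (4, 4, 1), (6, 3, 1)]


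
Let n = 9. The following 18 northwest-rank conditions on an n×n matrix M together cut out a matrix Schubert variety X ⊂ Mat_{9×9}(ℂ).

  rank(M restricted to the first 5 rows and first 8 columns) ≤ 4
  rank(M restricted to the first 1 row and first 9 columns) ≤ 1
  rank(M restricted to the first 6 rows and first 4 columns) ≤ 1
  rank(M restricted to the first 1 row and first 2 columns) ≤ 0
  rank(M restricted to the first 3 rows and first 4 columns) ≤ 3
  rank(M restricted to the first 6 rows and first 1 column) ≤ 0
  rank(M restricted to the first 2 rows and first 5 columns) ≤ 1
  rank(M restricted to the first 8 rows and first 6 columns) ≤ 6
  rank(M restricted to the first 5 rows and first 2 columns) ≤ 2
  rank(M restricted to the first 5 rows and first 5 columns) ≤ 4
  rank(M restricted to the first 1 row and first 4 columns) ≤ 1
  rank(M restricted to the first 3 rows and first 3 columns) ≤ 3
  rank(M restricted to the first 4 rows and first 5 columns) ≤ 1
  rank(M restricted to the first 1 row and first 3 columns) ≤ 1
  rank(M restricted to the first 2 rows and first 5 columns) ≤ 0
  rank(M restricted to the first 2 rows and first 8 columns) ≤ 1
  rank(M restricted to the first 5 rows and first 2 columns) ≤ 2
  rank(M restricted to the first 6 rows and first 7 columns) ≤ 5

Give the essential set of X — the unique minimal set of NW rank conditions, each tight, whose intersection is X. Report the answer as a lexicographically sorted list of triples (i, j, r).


Recovering R(i,j) via the rank-extension bound from the 18 conditions:

  i=1: 0, 0, 0, 0, 0, 1, 1, 1, 1
  i=2: 0, 0, 0, 0, 0, 1, 1, 1, 2
  i=3: 0, 1, 1, 1, 1, 2, 2, 2, 3
  i=4: 0, 1, 1, 1, 1, 2, 3, 3, 4
  i=5: 0, 1, 1, 1, 2, 3, 4, 4, 5
  i=6: 0, 1, 1, 1, 2, 3, 4, 5, 6
  i=7: 1, 2, 2, 2, 3, 4, 5, 6, 7
  i=8: 1, 2, 3, 3, 4, 5, 6, 7, 8
  i=9: 1, 2, 3, 4, 5, 6, 7, 8, 9

the unique w with this rank table is (6, 9, 2, 7, 5, 8, 1, 3, 4).

5 SE-corners of the 23-cell Rothe diagram give Ess(w):

[(2, 5, 0), (2, 8, 1), (4, 5, 1), (6, 1, 0), (6, 4, 1)]


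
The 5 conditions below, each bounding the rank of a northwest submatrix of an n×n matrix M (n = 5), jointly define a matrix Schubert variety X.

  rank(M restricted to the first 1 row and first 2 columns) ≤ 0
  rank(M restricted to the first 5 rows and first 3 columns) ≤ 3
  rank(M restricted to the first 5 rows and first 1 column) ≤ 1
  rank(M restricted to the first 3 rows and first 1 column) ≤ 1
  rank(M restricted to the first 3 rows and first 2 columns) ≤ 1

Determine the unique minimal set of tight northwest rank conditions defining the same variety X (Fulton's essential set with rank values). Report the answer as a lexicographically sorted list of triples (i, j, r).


Rank table r_w(5×5) implied by the 5 constraints:

  R[1]: 0 | 0 | 1 | 1 | 1
  R[2]: 1 | 1 | 2 | 2 | 2
  R[3]: 1 | 1 | 2 | 3 | 3
  R[4]: 1 | 2 | 3 | 4 | 4
  R[5]: 1 | 2 | 3 | 4 | 5

second differences of R give the permutation w = (3, 1, 4, 2, 5).

2 SE-corners of the 3-cell Rothe diagram give Ess(w):

[(1, 2, 0), (3, 2, 1)]


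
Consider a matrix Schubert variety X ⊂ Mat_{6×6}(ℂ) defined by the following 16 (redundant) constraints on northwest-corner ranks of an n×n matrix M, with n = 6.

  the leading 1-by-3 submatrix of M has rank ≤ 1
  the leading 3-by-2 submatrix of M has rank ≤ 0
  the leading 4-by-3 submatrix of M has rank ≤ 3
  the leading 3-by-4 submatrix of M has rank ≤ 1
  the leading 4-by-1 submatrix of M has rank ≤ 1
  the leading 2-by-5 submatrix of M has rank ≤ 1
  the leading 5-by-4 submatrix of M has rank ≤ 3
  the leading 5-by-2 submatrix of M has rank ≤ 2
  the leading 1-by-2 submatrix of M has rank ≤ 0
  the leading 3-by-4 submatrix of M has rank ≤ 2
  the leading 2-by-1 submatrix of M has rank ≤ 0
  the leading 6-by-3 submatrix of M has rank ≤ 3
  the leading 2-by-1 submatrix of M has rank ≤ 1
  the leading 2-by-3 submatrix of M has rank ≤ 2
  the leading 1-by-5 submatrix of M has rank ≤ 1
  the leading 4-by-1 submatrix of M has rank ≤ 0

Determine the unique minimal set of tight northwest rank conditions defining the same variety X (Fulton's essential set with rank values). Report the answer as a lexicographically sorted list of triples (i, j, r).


Rank table r_w(6×6) implied by the 16 constraints:

  R[1]: 0, 0, 1, 1, 1, 1
  R[2]: 0, 0, 1, 1, 1, 2
  R[3]: 0, 0, 1, 1, 2, 3
  R[4]: 0, 1, 2, 2, 3, 4
  R[5]: 1, 2, 3, 3, 4, 5
  R[6]: 1, 2, 3, 4, 5, 6

reading off 1-entries of Δ²R: w = (3, 6, 5, 2, 1, 4).

|D(w)|=10, |Ess(w)|=4:

[(2, 5, 1), (3, 2, 0), (3, 4, 1), (4, 1, 0)]


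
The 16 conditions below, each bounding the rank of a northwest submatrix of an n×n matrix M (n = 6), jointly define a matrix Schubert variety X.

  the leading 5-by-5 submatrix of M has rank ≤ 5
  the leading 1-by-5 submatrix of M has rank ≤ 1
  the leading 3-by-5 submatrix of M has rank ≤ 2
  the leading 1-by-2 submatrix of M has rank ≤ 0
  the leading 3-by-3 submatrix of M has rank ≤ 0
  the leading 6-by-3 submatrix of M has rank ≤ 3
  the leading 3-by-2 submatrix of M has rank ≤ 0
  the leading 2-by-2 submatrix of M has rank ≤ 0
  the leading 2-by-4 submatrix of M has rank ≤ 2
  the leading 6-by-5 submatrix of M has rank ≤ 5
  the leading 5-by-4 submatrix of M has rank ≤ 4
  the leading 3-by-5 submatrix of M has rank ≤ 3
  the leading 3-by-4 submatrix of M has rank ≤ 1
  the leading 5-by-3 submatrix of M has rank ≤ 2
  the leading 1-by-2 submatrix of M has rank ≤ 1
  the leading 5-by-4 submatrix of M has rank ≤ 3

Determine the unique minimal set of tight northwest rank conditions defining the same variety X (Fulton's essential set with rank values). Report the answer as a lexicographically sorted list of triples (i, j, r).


Recovering R(i,j) via the rank-extension bound from the 16 conditions:

  row 1: 0 | 0 | 0 | 1 | 1 | 1
  row 2: 0 | 0 | 0 | 1 | 2 | 2
  row 3: 0 | 0 | 0 | 1 | 2 | 3
  row 4: 1 | 1 | 1 | 2 | 3 | 4
  row 5: 1 | 2 | 2 | 3 | 4 | 5
  row 6: 1 | 2 | 3 | 4 | 5 | 6

so w = (4, 5, 6, 1, 2, 3).

ℓ(w)=9; the 1 essential cell (i,j,r):

[(3, 3, 0)]


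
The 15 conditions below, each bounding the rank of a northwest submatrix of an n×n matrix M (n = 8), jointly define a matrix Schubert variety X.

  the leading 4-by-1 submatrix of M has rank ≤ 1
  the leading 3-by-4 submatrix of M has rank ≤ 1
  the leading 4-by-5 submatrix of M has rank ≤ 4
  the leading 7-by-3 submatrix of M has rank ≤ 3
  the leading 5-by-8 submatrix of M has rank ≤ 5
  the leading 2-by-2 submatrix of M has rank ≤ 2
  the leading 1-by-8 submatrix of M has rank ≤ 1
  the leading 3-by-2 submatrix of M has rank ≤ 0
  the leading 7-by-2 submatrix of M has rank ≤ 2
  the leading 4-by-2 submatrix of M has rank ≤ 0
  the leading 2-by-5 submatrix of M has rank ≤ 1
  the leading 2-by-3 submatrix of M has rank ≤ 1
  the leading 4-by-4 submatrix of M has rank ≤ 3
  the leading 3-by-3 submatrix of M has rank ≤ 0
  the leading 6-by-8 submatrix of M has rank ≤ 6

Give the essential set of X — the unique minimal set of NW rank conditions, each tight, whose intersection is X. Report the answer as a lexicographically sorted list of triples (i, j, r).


Reconstructing r_w from the 15 given conditions:

  row 1: 0 0 0 1 1 1 1 1
  row 2: 0 0 0 1 1 2 2 2
  row 3: 0 0 0 1 2 3 3 3
  row 4: 0 0 1 2 3 4 4 4
  row 5: 1 1 2 3 4 5 5 5
  row 6: 1 2 3 4 5 6 6 6
  row 7: 1 2 3 4 5 6 7 7
  row 8: 1 2 3 4 5 6 7 8

the unique w with this rank table is (4, 6, 5, 3, 1, 2, 7, 8).

Fulton essential set (3 of the 12 Rothe cells):

[(2, 5, 1), (3, 3, 0), (4, 2, 0)]


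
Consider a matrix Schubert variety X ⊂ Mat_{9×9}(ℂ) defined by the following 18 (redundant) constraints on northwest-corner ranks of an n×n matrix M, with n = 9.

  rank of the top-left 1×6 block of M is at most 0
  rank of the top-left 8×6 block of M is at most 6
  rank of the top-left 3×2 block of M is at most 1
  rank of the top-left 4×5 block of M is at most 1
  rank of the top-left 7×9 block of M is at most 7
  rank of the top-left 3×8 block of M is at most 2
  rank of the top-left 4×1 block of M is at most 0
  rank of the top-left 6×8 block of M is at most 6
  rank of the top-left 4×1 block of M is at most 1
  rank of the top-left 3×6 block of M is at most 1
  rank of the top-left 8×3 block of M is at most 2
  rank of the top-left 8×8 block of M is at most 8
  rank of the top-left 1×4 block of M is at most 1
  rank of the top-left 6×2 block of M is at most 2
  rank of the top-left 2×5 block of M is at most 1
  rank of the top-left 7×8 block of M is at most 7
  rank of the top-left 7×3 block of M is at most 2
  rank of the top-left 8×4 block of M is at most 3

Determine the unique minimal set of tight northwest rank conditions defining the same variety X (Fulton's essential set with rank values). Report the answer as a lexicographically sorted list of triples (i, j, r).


Propagating the 18 rank bounds to every northwest block:

  R[1]: 0 | 0 | 0 | 0 | 0 | 0 | 1 | 1 | 1
  R[2]: 0 | 1 | 1 | 1 | 1 | 1 | 2 | 2 | 2
  R[3]: 0 | 1 | 1 | 1 | 1 | 1 | 2 | 2 | 3
  R[4]: 0 | 1 | 1 | 1 | 1 | 2 | 3 | 3 | 4
  R[5]: 1 | 2 | 2 | 2 | 2 | 3 | 4 | 4 | 5
  R[6]: 1 | 2 | 2 | 3 | 3 | 4 | 5 | 5 | 6
  R[7]: 1 | 2 | 2 | 3 | 4 | 5 | 6 | 6 | 7
  R[8]: 1 | 2 | 2 | 3 | 4 | 5 | 6 | 7 | 8
  R[9]: 1 | 2 | 3 | 4 | 5 | 6 | 7 | 8 | 9

hence w(1..9) = (7, 2, 9, 6, 1, 4, 5, 8, 3).

|D(w)|=20, |Ess(w)|=6:

[(1, 6, 0), (3, 6, 1), (3, 8, 2), (4, 1, 0), (4, 5, 1), (8, 3, 2)]


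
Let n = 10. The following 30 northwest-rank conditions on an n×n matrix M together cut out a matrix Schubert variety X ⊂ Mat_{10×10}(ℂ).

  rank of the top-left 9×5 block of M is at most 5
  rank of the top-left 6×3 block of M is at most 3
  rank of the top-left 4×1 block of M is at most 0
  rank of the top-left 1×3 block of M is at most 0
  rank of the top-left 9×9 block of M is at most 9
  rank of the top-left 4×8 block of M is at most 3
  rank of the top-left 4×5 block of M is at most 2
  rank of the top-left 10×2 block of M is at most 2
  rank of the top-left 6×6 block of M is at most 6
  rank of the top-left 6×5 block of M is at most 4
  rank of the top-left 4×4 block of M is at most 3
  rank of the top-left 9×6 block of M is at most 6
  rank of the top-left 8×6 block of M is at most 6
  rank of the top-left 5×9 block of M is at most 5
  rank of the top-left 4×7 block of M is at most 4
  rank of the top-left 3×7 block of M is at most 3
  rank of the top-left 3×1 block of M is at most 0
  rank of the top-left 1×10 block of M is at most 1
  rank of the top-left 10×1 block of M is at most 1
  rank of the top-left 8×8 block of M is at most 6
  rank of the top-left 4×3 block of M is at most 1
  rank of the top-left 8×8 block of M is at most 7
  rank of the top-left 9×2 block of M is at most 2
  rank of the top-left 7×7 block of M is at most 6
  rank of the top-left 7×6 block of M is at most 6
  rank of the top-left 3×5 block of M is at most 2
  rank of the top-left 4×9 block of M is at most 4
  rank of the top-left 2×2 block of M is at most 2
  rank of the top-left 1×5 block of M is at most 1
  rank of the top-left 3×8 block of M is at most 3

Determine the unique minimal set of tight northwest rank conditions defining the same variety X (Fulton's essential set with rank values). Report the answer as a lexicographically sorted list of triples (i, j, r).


The tightest implied rank at each (i,j), from the 30 conditions:

  i=1: 0, 0, 0, 1, 1, 1, 1, 1, 1, 1
  i=2: 0, 1, 1, 2, 2, 2, 2, 2, 2, 2
  i=3: 0, 1, 1, 2, 2, 3, 3, 3, 3, 3
  i=4: 0, 1, 1, 2, 2, 3, 3, 3, 4, 4
  i=5: 1, 2, 2, 3, 3, 4, 4, 4, 5, 5
  i=6: 1, 2, 3, 4, 4, 5, 5, 5, 6, 6
  i=7: 1, 2, 3, 4, 5, 6, 6, 6, 7, 7
  i=8: 1, 2, 3, 4, 5, 6, 6, 6, 7, 8
  i=9: 1, 2, 3, 4, 5, 6, 7, 7, 8, 9
  i=10: 1, 2, 3, 4, 5, 6, 7, 8, 9, 10

hence w(1..10) = (4, 2, 6, 9, 1, 3, 5, 10, 7, 8).

|D(w)|=14, |Ess(w)|=6:

[(1, 3, 0), (4, 1, 0), (4, 3, 1), (4, 5, 2), (4, 8, 3), (8, 8, 6)]


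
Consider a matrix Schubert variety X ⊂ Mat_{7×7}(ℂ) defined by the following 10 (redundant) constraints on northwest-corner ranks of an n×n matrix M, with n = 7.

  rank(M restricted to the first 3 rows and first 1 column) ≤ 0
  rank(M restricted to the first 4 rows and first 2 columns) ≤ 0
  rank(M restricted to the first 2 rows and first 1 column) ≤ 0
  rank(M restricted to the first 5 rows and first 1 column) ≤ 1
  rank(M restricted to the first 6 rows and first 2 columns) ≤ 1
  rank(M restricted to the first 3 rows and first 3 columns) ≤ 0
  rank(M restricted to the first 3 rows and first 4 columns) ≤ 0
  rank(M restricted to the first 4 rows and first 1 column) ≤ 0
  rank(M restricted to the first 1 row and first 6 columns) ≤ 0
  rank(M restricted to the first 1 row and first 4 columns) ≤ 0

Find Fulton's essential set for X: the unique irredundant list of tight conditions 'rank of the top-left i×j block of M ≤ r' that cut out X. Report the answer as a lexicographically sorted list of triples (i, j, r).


Computing R[i][j] = min implied NW-rank bound (n=7, 10 conditions):

  R[1]: 0, 0, 0, 0, 0, 0, 1
  R[2]: 0, 0, 0, 0, 1, 1, 2
  R[3]: 0, 0, 0, 0, 1, 2, 3
  R[4]: 0, 0, 1, 1, 2, 3, 4
  R[5]: 1, 1, 2, 2, 3, 4, 5
  R[6]: 1, 1, 2, 3, 4, 5, 6
  R[7]: 1, 2, 3, 4, 5, 6, 7

hence w(1..7) = (7, 5, 6, 3, 1, 4, 2).

4 SE-corners of the 17-cell Rothe diagram give Ess(w):

[(1, 6, 0), (3, 4, 0), (4, 2, 0), (6, 2, 1)]


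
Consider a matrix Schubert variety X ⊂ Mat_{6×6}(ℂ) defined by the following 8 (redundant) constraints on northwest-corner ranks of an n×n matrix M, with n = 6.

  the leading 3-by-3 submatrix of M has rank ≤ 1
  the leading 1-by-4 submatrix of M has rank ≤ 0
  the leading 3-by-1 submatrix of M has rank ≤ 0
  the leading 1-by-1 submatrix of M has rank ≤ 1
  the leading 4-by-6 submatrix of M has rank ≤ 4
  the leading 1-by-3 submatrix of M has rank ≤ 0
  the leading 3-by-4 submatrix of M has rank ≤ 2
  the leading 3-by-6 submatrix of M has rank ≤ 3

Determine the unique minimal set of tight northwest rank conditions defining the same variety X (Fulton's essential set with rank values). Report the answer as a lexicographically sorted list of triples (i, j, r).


Propagating the 8 rank bounds to every northwest block:

  R[1]: 0 | 0 | 0 | 0 | 1 | 1
  R[2]: 0 | 1 | 1 | 1 | 2 | 2
  R[3]: 0 | 1 | 1 | 2 | 3 | 3
  R[4]: 1 | 2 | 2 | 3 | 4 | 4
  R[5]: 1 | 2 | 3 | 4 | 5 | 5
  R[6]: 1 | 2 | 3 | 4 | 5 | 6

the unique w with this rank table is (5, 2, 4, 1, 3, 6).

Fulton essential set (3 of the 7 Rothe cells):

[(1, 4, 0), (3, 1, 0), (3, 3, 1)]


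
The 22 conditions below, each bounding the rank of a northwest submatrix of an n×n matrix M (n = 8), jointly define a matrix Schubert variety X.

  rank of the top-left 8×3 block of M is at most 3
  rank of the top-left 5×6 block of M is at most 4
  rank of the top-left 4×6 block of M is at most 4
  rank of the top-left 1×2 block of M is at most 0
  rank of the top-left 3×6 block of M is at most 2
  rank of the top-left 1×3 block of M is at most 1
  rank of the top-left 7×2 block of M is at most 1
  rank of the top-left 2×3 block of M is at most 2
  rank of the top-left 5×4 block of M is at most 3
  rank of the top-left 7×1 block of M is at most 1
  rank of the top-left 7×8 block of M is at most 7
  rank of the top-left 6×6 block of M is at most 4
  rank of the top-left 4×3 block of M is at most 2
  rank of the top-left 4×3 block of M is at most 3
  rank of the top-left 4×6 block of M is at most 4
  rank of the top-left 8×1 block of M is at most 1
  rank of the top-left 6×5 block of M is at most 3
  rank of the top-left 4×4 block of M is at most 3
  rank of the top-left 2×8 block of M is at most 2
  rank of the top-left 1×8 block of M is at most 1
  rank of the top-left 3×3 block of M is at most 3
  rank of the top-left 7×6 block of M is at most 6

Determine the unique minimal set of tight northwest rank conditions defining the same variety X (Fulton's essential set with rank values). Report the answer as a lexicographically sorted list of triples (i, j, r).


Propagating the 22 rank bounds to every northwest block:

  row 1: 0  0  1  1  1  1  1  1
  row 2: 1  1  2  2  2  2  2  2
  row 3: 1  1  2  2  2  2  3  3
  row 4: 1  1  2  3  3  3  4  4
  row 5: 1  1  2  3  3  4  5  5
  row 6: 1  1  2  3  3  4  5  6
  row 7: 1  1  2  3  4  5  6  7
  row 8: 1  2  3  4  5  6  7  8

reading off 1-entries of Δ²R: w = (3, 1, 7, 4, 6, 8, 5, 2).

D(w) has 12 cells with 4 SE-corners; essential set:

[(1, 2, 0), (3, 6, 2), (6, 5, 3), (7, 2, 1)]


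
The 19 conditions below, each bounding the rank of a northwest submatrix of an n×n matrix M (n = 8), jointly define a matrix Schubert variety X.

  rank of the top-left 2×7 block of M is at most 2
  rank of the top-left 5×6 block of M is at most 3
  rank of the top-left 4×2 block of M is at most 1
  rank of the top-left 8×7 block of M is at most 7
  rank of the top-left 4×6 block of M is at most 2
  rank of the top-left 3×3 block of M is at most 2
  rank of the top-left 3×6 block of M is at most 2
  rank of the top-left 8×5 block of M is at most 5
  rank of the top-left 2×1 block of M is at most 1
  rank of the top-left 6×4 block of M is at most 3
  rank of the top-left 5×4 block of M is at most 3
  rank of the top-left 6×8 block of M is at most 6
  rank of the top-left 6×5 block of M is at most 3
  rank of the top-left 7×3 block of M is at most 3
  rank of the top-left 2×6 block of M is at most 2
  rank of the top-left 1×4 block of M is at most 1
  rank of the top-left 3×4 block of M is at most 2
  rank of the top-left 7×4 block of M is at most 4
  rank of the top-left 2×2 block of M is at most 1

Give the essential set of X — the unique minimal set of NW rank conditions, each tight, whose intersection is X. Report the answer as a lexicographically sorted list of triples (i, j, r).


The tightest implied rank at each (i,j), from the 19 conditions:

  row 1: 1  1  1  1  1  1  1  1
  row 2: 1  1  2  2  2  2  2  2
  row 3: 1  1  2  2  2  2  3  3
  row 4: 1  1  2  2  2  2  3  4
  row 5: 1  2  3  3  3  3  4  5
  row 6: 1  2  3  3  3  4  5  6
  row 7: 1  2  3  4  4  5  6  7
  row 8: 1  2  3  4  5  6  7  8

giving w = (1, 3, 7, 8, 2, 6, 4, 5) via Δ²R.

D(w) has 11 cells with 3 SE-corners; essential set:

[(4, 2, 1), (4, 6, 2), (6, 5, 3)]


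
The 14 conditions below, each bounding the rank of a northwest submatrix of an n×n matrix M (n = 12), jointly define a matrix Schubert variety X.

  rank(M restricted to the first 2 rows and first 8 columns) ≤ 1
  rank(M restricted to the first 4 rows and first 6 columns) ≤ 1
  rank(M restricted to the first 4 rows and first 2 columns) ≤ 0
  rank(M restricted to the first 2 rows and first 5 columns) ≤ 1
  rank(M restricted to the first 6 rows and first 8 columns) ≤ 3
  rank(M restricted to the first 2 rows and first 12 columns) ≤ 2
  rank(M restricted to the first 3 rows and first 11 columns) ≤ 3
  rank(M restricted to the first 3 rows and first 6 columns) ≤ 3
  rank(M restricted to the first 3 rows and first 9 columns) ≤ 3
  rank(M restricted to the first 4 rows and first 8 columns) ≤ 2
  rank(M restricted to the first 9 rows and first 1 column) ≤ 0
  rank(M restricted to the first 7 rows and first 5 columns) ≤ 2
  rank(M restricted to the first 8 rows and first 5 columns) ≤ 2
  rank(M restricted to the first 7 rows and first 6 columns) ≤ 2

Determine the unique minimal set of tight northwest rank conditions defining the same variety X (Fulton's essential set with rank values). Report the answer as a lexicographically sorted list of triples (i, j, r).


Recovering R(i,j) via the rank-extension bound from the 14 conditions:

  0  0  1  1  1  1  1  1  1  1  1  1
  0  0  1  1  1  1  1  1  2  2  2  2
  0  0  1  1  1  1  2  2  3  3  3  3
  0  0  1  1  1  1  2  2  3  4  4  4
  0  1  2  2  2  2  3  3  4  5  5  5
  0  1  2  2  2  2  3  3  4  5  6  6
  0  1  2  2  2  2  3  4  5  6  7  7
  0  1  2  2  2  3  4  5  6  7  8  8
  0  1  2  3  3  4  5  6  7  8  9  9
  1  2  3  4  4  5  6  7  8  9  10  10
  1  2  3  4  5  6  7  8  9  10  11  11
  1  2  3  4  5  6  7  8  9  10  11  12

hence w(1..12) = (3, 9, 7, 10, 2, 11, 8, 6, 4, 1, 5, 12).

D(w) has 34 cells with 8 SE-corners; essential set:

[(2, 8, 1), (4, 2, 0), (4, 6, 1), (4, 8, 2), (6, 8, 3), (7, 6, 2), (8, 5, 2), (9, 1, 0)]


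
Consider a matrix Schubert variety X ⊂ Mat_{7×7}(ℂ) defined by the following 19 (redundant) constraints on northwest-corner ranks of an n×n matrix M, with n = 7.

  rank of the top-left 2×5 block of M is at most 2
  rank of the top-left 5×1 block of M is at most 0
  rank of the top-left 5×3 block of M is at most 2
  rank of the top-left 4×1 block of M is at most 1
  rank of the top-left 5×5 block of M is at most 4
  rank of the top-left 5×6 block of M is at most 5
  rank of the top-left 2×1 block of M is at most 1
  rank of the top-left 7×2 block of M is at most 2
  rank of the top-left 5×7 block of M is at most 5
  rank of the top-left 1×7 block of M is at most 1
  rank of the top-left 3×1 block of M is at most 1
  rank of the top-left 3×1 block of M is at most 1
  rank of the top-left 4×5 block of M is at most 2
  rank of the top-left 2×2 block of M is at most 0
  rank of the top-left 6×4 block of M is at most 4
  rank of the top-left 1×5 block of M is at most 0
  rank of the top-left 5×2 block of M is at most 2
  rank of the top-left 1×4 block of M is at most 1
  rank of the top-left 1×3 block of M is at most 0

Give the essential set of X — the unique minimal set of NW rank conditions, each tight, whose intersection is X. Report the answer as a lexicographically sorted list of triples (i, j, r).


Rank table r_w(7×7) implied by the 19 constraints:

  i=1: 0, 0, 0, 0, 0, 1, 1
  i=2: 0, 0, 1, 1, 1, 2, 2
  i=3: 0, 1, 2, 2, 2, 3, 3
  i=4: 0, 1, 2, 2, 2, 3, 4
  i=5: 0, 1, 2, 3, 3, 4, 5
  i=6: 1, 2, 3, 4, 4, 5, 6
  i=7: 1, 2, 3, 4, 5, 6, 7

second differences of R give the permutation w = (6, 3, 2, 7, 4, 1, 5).

4 SE-corners of the 12-cell Rothe diagram give Ess(w):

[(1, 5, 0), (2, 2, 0), (4, 5, 2), (5, 1, 0)]


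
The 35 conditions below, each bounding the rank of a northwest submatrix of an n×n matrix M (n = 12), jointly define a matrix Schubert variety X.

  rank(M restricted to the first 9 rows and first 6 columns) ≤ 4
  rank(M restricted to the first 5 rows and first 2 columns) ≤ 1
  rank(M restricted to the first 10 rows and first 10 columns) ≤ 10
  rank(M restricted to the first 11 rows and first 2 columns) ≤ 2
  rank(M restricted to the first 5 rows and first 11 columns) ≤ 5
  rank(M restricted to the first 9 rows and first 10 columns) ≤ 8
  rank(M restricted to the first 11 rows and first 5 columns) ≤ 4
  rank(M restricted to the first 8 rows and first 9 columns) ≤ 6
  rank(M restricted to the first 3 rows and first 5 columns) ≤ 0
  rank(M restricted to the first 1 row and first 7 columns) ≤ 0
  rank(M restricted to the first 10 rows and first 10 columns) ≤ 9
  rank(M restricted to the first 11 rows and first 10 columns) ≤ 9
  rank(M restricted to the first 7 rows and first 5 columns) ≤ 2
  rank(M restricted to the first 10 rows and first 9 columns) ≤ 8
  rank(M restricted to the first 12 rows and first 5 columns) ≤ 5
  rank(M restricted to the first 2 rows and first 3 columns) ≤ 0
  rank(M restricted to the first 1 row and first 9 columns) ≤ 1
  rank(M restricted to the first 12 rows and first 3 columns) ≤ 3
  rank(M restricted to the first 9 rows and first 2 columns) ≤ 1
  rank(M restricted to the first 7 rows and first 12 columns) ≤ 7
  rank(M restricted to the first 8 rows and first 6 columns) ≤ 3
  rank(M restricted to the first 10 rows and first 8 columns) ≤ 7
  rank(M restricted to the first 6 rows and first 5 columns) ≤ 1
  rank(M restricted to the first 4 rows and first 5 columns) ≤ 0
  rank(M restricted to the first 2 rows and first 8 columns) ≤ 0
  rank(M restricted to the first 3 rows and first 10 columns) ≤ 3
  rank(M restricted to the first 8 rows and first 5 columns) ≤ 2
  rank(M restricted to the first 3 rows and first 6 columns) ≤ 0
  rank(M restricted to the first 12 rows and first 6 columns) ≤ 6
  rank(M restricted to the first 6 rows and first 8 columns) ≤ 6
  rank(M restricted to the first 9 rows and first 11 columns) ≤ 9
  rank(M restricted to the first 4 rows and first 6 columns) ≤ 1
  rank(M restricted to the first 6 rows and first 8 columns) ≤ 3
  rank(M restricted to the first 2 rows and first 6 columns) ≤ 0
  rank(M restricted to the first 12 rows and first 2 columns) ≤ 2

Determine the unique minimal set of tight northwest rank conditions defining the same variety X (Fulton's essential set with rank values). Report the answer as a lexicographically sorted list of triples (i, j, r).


Recovering R(i,j) via the rank-extension bound from the 35 conditions:

  i=1: 0 0 0 0 0 0 0 0 1 1 1 1
  i=2: 0 0 0 0 0 0 0 0 1 2 2 2
  i=3: 0 0 0 0 0 0 1 1 2 3 3 3
  i=4: 0 0 0 0 0 1 2 2 3 4 4 4
  i=5: 1 1 1 1 1 2 3 3 4 5 5 5
  i=6: 1 1 1 1 1 2 3 3 4 5 6 6
  i=7: 1 1 2 2 2 3 4 4 5 6 7 7
  i=8: 1 1 2 2 2 3 4 5 6 7 8 8
  i=9: 1 1 2 3 3 4 5 6 7 8 9 9
  i=10: 1 2 3 4 4 5 6 7 8 9 10 10
  i=11: 1 2 3 4 4 5 6 7 8 9 10 11
  i=12: 1 2 3 4 5 6 7 8 9 10 11 12

reading off 1-entries of Δ²R: w = (9, 10, 7, 6, 1, 11, 3, 8, 4, 2, 12, 5).

Rothe diagram D(w) (38 cells), 8 SE-corners (essential conditions):

[(2, 8, 0), (3, 6, 0), (4, 5, 0), (6, 5, 1), (6, 8, 3), (8, 5, 2), (9, 2, 1), (11, 5, 4)]
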